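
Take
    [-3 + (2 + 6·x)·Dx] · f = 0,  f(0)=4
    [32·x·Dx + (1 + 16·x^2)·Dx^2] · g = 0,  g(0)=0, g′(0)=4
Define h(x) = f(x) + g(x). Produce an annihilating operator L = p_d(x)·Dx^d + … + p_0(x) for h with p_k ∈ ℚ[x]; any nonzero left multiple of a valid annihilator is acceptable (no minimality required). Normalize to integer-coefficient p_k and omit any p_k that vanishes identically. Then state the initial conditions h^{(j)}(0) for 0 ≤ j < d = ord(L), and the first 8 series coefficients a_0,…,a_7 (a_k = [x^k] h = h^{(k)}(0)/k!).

f: a_k = 4, 6, -9/2, 27/4, -405/32, 1701/64, -15309/256, 72171/512, …
g: a_k = 0, 4, 0, -64/3, 0, 1024/5, 0, -16384/7, …
Weyl lclm of L_f,L_g ⇒ L₀ (ord ≤ 3).
L = (-192 - 1440·x + 9216·x^2 + 13824·x^3)·Dx + (-155 - 768·x + 4128·x^2 + 36864·x^3 + 48384·x^4)·Dx^2 + (-6 + 110·x + 576·x^2 + 2624·x^3 + 10752·x^4 + 13824·x^5)·Dx^3  (order 3).
h: a_k = 4, 10, -9/2, -175/12, -405/32, 74041/320, -15309/256, -7883411/3584, …
ICs: h(0) = 4, h′(0) = 10, h′′(0) = -9.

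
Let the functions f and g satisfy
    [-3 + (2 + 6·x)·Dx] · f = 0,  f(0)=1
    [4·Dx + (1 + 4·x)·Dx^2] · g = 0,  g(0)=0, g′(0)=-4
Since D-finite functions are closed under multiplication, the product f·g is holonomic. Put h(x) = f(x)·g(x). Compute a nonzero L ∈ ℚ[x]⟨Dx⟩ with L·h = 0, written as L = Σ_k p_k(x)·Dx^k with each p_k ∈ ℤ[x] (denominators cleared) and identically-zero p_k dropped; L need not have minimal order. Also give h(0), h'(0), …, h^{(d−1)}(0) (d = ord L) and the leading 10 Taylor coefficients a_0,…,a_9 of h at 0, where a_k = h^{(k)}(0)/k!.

L = (3 + 36·x) + (4 + 12·x)·Dx + (4 + 40·x + 132·x^2 + 144·x^3)·Dx^2  (order 2).
h: a_k = 0, -4, 2, -29/6, 65/4, -9383/160, 206953/960, -7147521/8960, 53092163/17920, -5695777517/516096, …
ICs: h(0) = 0, h′(0) = -4.

f: a_k = 1, 3/2, -9/8, 27/16, -405/128, 1701/256, -15309/1024, 72171/2048, -2814669/32768, 14073345/65536, …
g: a_k = 0, -4, 8, -64/3, 64, -1024/5, 2048/3, -16384/7, 8192, -262144/9, …
Sym-product of L_f,L_g gives L₀ (≤ ord 2).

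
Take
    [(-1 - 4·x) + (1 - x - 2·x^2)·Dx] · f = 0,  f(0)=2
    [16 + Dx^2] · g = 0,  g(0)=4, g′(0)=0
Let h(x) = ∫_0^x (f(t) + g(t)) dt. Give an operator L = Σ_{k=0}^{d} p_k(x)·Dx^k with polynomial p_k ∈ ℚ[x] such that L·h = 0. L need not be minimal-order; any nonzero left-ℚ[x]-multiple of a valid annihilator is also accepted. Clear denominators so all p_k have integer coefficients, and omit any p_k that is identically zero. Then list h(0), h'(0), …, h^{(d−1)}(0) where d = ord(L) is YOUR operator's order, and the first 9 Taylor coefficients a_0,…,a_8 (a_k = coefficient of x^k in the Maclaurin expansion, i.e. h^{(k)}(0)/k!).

L = (368 + 1408·x - 256·x^2 + 512·x^3 + 2560·x^4 + 2048·x^5)·Dx + (-176 + 336·x + 384·x^2 - 1024·x^3 - 384·x^4 + 1536·x^5 + 1024·x^6)·Dx^2 + (23 + 88·x - 16·x^2 + 32·x^3 + 160·x^4 + 128·x^5)·Dx^3 + (-11 + 21·x + 24·x^2 - 64·x^3 - 24·x^4 + 96·x^5 + 64·x^6)·Dx^4  (order 4).
h: a_k = 0, 6, 1, -26/3, 5/2, 194/15, 7, 2846/315, 85/4, …
ICs: h(0) = 0, h′(0) = 6, h′′(0) = 2, h′′′(0) = -52.

f: a_k = 2, 2, 6, 10, 22, 42, 86, 170, 342, …
g: a_k = 4, 0, -32, 0, 128/3, 0, -1024/45, 0, 2048/315, …
h₀=f+g: left-lcm gives L₀, ord ≤ 3.
h=∫₀ˣh₀: take L = L₀·Dx.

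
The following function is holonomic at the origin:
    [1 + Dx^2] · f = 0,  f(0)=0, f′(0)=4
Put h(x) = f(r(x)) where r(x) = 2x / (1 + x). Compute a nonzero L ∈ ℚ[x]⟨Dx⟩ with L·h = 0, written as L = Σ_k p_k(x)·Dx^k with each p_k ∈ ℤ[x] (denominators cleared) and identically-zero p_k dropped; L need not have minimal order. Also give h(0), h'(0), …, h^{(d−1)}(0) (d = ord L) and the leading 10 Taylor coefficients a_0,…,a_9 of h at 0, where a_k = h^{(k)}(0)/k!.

f: a_k = 0, 4, 0, -2/3, 0, 1/30, 0, -1/1260, 0, 1/90720, …
Substitute x→r, Dx→(1/r')Dx; clear ⇒ L₀.
L = 4 + (2 + 6·x + 6·x^2 + 2·x^3)·Dx + (1 + 4·x + 6·x^2 + 4·x^3 + x^4)·Dx^2  (order 2).
h: a_k = 0, 8, -8, 8/3, 8, -344/15, 40, -17672/315, 3032/45, -197048/2835, …
ICs: h(0) = 0, h′(0) = 8.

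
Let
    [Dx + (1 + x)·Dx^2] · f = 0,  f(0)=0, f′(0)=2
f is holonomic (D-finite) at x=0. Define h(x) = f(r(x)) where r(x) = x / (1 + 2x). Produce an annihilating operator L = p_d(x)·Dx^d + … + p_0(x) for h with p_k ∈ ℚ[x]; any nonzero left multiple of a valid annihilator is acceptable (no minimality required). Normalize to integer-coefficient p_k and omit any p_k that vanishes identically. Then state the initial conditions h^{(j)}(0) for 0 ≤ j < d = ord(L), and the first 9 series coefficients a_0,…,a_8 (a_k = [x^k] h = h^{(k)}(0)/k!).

f: a_k = 0, 2, -1, 2/3, -1/2, 2/5, -1/3, 2/7, -1/4, …
f∘r: x↦r, Dx↦Dx/r' in L_f ⇒ L₀.
L = (5 + 12·x)·Dx + (1 + 5·x + 6·x^2)·Dx^2  (order 2).
h: a_k = 0, 2, -5, 38/3, -65/2, 422/5, -665/3, 4118/7, -6305/4, …
ICs: h(0) = 0, h′(0) = 2.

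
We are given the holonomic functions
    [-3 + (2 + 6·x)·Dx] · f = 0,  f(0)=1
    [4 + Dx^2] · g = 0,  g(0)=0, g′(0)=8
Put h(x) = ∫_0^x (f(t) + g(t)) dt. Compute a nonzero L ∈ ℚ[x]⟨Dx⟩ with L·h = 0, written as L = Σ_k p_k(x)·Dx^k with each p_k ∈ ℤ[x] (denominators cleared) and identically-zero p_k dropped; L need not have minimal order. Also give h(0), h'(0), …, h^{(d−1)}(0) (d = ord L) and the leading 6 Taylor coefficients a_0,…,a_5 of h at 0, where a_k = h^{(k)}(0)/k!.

f: a_k = 1, 3/2, -9/8, 27/16, -405/128, 1701/256, …
g: a_k = 0, 8, 0, -16/3, 0, 16/15, …
f+g: L₀ = lclm(L_f,L_g), ord ≤ 1+2.
h=∫h₀ ⇒ L = L₀·Dx.
L = (-516 - 1152·x - 1728·x^2)·Dx + (56 + 936·x + 3456·x^2 + 3456·x^3)·Dx^2 + (-129 - 288·x - 432·x^2)·Dx^3 + (14 + 234·x + 864·x^2 + 864·x^3)·Dx^4  (order 4).
h: a_k = 0, 1, 19/4, -3/8, -175/192, -81/128, …
ICs: h(0) = 0, h′(0) = 1, h′′(0) = 19/2, h′′′(0) = -9/4.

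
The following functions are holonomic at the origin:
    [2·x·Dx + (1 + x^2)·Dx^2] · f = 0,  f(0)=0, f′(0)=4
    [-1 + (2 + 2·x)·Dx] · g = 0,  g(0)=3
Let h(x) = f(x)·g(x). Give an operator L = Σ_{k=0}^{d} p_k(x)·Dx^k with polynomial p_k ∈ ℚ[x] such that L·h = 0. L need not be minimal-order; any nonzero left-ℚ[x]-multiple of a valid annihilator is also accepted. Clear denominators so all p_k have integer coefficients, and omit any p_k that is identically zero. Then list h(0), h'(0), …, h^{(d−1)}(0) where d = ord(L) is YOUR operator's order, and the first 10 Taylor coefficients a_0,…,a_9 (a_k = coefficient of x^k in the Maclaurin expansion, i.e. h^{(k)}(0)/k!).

f: a_k = 0, 4, 0, -4/3, 0, 4/5, 0, -4/7, 0, 4/9, …
g: a_k = 3, 3/2, -3/8, 3/16, -15/128, 21/256, -63/1024, 99/2048, -1287/32768, 2145/65536, …
Product ⇒ symmetric product L₀, ord ≤ 2.
L = (3 - 4·x - x^2) + (-4 + 4·x + 12·x^2 + 4·x^3)·Dx + (4 + 8·x + 8·x^2 + 8·x^3 + 4·x^4)·Dx^2  (order 2).
h: a_k = 0, 12, 6, -11/2, -5/4, 389/160, 409/320, -18853/8960, -11167/17920, 237197/172032, …
ICs: h(0) = 0, h′(0) = 12.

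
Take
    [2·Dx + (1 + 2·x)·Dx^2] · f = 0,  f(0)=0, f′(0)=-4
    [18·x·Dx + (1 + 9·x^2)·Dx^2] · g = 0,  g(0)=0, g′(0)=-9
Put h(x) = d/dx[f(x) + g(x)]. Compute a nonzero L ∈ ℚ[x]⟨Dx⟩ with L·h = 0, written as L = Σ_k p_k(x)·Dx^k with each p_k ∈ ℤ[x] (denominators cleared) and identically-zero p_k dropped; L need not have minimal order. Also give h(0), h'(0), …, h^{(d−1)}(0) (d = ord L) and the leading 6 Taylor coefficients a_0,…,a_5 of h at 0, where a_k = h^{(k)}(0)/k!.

L = (-18 - 108·x + 486·x^2 + 324·x^3) + (-13 - 36·x + 135·x^2 + 972·x^3 + 648·x^4)·Dx + (-1 + 7·x + 18·x^2 + 81·x^3 + 243·x^4 + 162·x^5)·Dx^2  (order 2).
h: a_k = -13, 8, 65, 32, -793, 128, …
ICs: h(0) = -13, h′(0) = 8.

f: a_k = 0, -4, 4, -16/3, 8, -64/5, …
g: a_k = 0, -9, 0, 27, 0, -729/5, …
Weyl lclm of L_f,L_g ⇒ L₀ (ord ≤ 4).
h₀' ⇒ L via d/dx closure of L₀.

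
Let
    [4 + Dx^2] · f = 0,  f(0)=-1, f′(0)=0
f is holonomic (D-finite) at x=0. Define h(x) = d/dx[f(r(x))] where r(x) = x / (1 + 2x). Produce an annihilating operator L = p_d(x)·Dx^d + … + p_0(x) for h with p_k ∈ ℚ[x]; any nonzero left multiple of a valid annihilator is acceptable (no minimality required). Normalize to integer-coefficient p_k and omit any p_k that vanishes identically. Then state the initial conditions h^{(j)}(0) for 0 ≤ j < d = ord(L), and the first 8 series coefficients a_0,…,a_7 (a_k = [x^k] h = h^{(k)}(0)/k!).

L = (28 + 96·x + 96·x^2) + (12 + 72·x + 144·x^2 + 96·x^3)·Dx + (1 + 8·x + 24·x^2 + 32·x^3 + 16·x^4)·Dx^2  (order 2).
h: a_k = 0, 4, -24, 280/3, -880/3, 12008/15, -9744/5, 267184/63, …
ICs: h(0) = 0, h′(0) = 4.

f: a_k = -1, 0, 2, 0, -2/3, 0, 4/45, 0, …
Substitute x→r, Dx→(1/r')Dx; clear ⇒ L₀.
h=h₀': d/dx-closure on L₀ ⇒ L.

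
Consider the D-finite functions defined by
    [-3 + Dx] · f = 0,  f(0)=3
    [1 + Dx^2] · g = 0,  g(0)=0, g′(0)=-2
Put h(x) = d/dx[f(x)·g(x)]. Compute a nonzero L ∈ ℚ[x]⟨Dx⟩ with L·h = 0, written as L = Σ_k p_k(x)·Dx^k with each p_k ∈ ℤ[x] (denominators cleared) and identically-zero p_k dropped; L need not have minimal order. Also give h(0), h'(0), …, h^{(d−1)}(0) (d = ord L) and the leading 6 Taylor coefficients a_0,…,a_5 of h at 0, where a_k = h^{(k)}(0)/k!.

f: a_k = 3, 9, 27/2, 27/2, 81/8, 243/40, …
g: a_k = 0, -2, 0, 1/3, 0, -1/60, …
L₀ := L_f ⊗_s L_g (sym. prod.), ord ≤ 2.
h₀' ⇒ L via d/dx closure of L₀.
L = 10 - 6·Dx + Dx^2  (order 2).
h: a_k = -6, -36, -78, -96, -79, -234/5, …
ICs: h(0) = -6, h′(0) = -36.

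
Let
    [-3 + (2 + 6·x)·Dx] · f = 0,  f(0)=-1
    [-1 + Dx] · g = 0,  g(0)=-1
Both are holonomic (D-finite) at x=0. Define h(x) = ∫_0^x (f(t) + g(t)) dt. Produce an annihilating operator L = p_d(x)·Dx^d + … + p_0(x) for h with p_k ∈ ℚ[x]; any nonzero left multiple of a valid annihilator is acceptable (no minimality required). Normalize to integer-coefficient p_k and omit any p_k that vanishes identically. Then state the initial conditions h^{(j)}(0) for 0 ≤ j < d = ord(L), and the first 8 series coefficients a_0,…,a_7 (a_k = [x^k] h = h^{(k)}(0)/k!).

L = (15 + 18·x)·Dx + (-13 - 24·x - 36·x^2)·Dx^2 + (-2 + 6·x + 36·x^2)·Dx^3  (order 3).
h: a_k = 0, -2, -5/4, 5/24, -89/192, 1199/1920, -25547/23040, 688841/322560, …
ICs: h(0) = 0, h′(0) = -2, h′′(0) = -5/2.

f: a_k = -1, -3/2, 9/8, -27/16, 405/128, -1701/256, 15309/1024, -72171/2048, …
g: a_k = -1, -1, -1/2, -1/6, -1/24, -1/120, -1/720, -1/5040, …
f+g: L₀ = lclm(L_f,L_g), ord ≤ 1+1.
∫: right-multiply L₀ by Dx.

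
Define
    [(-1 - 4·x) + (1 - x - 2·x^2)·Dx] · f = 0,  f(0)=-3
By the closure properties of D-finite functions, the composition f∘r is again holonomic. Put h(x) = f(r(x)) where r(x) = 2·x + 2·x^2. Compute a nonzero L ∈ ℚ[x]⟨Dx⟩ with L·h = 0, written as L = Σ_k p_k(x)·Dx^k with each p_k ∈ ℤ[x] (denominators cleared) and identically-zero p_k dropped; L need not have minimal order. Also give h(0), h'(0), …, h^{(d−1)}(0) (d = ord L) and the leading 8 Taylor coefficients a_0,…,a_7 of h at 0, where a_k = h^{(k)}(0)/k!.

f: a_k = -3, -3, -9, -15, -33, -63, -129, -255, …
L₀ from L_f via x↦r, Dx↦r'^{-1}Dx.
L = (2 + 20·x + 48·x^2 + 32·x^3) + (-1 + 2·x + 10·x^2 + 16·x^3 + 8·x^4)·Dx  (order 1).
h: a_k = -3, -6, -42, -192, -924, -4488, -21624, -104448, …
ICs: h(0) = -3.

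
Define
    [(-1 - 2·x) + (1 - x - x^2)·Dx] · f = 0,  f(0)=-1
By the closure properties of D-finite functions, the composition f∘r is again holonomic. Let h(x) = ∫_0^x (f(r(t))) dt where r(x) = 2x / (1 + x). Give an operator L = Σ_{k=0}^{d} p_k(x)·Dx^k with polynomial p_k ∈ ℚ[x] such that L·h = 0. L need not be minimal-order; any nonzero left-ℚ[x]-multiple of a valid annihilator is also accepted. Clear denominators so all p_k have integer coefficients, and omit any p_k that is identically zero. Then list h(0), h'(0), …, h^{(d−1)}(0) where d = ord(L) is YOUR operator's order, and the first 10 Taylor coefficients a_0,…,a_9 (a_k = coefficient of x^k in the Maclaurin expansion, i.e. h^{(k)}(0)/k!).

f: a_k = -1, -1, -2, -3, -5, -8, -13, -21, -34, -55, …
Substitute x→r, Dx→(1/r')Dx; clear ⇒ L₀.
∫: right-multiply L₀ by Dx.
L = (2 + 10·x)·Dx + (-1 - x + 5·x^2 + 5·x^3)·Dx^2  (order 2).
h: a_k = 0, -1, -1, -2, -5/2, -6, -25/3, -150/7, -125/4, -250/3, …
ICs: h(0) = 0, h′(0) = -1.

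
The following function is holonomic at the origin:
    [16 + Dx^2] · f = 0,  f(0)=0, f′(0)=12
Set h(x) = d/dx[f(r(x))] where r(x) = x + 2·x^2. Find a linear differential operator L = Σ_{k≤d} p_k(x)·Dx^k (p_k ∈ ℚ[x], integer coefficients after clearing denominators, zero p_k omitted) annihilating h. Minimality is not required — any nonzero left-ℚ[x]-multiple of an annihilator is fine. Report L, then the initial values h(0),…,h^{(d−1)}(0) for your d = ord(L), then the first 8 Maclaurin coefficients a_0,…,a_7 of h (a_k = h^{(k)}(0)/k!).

f: a_k = 0, 12, 0, -32, 0, 128/5, 0, -1024/105, …
f∘r: x↦r, Dx↦Dx/r' in L_f ⇒ L₀.
Derive L from L₀ (diff closure).
L = (64 + 256·x + 1536·x^2 + 4096·x^3 + 4096·x^4) + (-12 - 48·x)·Dx + (1 + 8·x + 16·x^2)·Dx^2  (order 2).
h: a_k = 12, 48, -96, -768, -1792, 0, 106496/15, 229376/15, …
ICs: h(0) = 12, h′(0) = 48.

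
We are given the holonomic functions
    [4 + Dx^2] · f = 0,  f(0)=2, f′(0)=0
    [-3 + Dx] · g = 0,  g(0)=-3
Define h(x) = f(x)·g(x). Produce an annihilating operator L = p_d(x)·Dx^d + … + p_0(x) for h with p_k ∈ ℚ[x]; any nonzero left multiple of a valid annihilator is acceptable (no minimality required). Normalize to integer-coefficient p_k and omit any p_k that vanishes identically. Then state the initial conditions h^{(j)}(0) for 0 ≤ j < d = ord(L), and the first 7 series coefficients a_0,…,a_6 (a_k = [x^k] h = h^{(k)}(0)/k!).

L = 13 - 6·Dx + Dx^2  (order 2).
h: a_k = -6, -18, -15, 9, 119/4, 597/20, 407/24, …
ICs: h(0) = -6, h′(0) = -18.

f: a_k = 2, 0, -4, 0, 4/3, 0, -8/45, …
g: a_k = -3, -9, -27/2, -27/2, -81/8, -243/40, -243/80, …
L₀ := L_f ⊗_s L_g (sym. prod.), ord ≤ 2.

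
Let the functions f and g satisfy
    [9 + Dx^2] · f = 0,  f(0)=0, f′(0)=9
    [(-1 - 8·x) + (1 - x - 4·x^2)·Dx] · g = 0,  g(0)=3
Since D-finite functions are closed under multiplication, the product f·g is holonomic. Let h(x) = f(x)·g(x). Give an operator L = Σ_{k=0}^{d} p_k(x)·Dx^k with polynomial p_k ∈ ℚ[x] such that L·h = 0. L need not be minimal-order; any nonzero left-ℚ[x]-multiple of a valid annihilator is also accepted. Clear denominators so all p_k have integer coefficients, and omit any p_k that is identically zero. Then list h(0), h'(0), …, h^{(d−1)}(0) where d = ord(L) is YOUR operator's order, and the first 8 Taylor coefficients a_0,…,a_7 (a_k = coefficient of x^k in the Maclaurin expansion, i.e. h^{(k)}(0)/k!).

L = (-1 + 9·x + 36·x^2) + (2 + 16·x)·Dx + (-1 + x + 4·x^2)·Dx^2  (order 2).
h: a_k = 0, 27, 27, 189/2, 405/2, 23949/40, 56349/40, 2127843/560, …
ICs: h(0) = 0, h′(0) = 27.

f: a_k = 0, 9, 0, -27/2, 0, 243/40, 0, -729/560, …
g: a_k = 3, 3, 15, 27, 87, 195, 543, 1323, …
Sym-product of L_f,L_g gives L₀ (≤ ord 2).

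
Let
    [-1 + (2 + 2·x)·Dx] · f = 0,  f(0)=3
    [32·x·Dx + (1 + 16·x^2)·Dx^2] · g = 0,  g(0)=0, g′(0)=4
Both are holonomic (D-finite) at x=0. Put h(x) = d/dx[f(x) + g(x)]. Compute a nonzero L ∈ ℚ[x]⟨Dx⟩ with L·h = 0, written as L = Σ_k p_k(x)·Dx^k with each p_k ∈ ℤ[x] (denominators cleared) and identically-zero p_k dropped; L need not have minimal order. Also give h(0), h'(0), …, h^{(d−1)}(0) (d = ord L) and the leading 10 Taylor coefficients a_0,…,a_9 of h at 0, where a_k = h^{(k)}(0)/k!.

L = (-64 - 160·x + 3072·x^2 + 1536·x^3) + (-131 - 256·x + 5920·x^2 + 12288·x^3 + 5376·x^4)·Dx + (-2 + 126·x + 192·x^2 + 2112·x^3 + 3584·x^4 + 1536·x^5)·Dx^2  (order 2).
h: a_k = 11/2, -3/4, -1015/16, -15/32, 262249/256, -189/512, -33553739/2048, -1287/4096, 17179888489/65536, -36465/131072, …
ICs: h(0) = 11/2, h′(0) = -3/4.

f: a_k = 3, 3/2, -3/8, 3/16, -15/128, 21/256, -63/1024, 99/2048, -1287/32768, 2145/65536, …
g: a_k = 0, 4, 0, -64/3, 0, 1024/5, 0, -16384/7, 0, 262144/9, …
Weyl lclm of L_f,L_g ⇒ L₀ (ord ≤ 3).
h₀' ⇒ L via d/dx closure of L₀.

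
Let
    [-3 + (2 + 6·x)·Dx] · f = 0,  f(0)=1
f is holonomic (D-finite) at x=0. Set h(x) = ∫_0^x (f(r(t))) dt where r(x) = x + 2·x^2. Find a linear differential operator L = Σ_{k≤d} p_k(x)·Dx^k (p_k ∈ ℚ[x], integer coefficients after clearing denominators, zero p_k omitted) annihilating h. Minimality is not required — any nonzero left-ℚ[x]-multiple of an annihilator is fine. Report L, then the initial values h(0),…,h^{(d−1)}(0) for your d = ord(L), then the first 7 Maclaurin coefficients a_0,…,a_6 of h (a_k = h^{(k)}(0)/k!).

L = (-3 - 12·x)·Dx + (2 + 6·x + 12·x^2)·Dx^2  (order 2).
h: a_k = 0, 1, 3/4, 5/8, -45/64, 63/128, 135/512, …
ICs: h(0) = 0, h′(0) = 1.

f: a_k = 1, 3/2, -9/8, 27/16, -405/128, 1701/256, -15309/1024, …
h₀=f(r): pull back L_f along r ⇒ L₀.
Integrate: L := L₀·Dx.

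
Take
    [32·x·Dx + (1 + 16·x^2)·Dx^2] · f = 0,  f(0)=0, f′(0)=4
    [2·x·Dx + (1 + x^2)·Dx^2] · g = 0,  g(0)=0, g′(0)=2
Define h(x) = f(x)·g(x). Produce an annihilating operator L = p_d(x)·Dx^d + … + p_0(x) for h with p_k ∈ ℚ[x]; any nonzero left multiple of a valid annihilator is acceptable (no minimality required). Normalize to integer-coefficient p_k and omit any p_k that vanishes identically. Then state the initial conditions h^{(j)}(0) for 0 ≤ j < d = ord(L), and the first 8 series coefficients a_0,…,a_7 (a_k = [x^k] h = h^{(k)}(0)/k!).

L = (-384·x - 10880·x^3 - 16384·x^5 + 34816·x^7 + 98304·x^9)·Dx + (-68 - 3916·x^2 - 19584·x^4 - 14336·x^6 + 121856·x^8 + 147456·x^10)·Dx^2 + (-136·x - 2632·x^3 - 6528·x^5 + 16448·x^7 + 69632·x^9 + 49152·x^11)·Dx^3 + (-1 - 34·x^2 - 305·x^4 + 4880·x^8 + 8704·x^10 + 4096·x^12)·Dx^4  (order 4).
h: a_k = 0, 0, 8, 0, -136/3, 0, 19144/45, 0, …
ICs: h(0) = 0, h′(0) = 0, h′′(0) = 16, h′′′(0) = 0.

f: a_k = 0, 4, 0, -64/3, 0, 1024/5, 0, -16384/7, …
g: a_k = 0, 2, 0, -2/3, 0, 2/5, 0, -2/7, …
Product ⇒ symmetric product L₀, ord ≤ 4.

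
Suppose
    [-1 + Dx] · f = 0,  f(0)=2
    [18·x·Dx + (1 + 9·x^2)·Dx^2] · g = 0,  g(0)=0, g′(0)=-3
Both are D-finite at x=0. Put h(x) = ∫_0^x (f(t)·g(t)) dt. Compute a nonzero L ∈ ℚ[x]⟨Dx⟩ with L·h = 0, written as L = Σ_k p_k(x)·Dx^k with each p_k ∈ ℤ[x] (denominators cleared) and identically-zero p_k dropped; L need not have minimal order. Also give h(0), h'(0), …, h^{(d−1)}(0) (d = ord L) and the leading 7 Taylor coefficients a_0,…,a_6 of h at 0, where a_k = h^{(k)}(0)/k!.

L = (1 - 18·x + 9·x^2)·Dx + (-2 + 18·x - 18·x^2)·Dx^2 + (1 + 9·x^2)·Dx^3  (order 3).
h: a_k = 0, 0, -3, -2, 15/4, 17/5, -1769/120, …
ICs: h(0) = 0, h′(0) = 0, h′′(0) = -6.

f: a_k = 2, 2, 1, 1/3, 1/12, 1/60, 1/360, …
g: a_k = 0, -3, 0, 9, 0, -243/5, 0, …
f·g: L₀ = L_f ⊗_s L_g, ord ≤ 1·2.
h=∫₀ˣh₀: take L = L₀·Dx.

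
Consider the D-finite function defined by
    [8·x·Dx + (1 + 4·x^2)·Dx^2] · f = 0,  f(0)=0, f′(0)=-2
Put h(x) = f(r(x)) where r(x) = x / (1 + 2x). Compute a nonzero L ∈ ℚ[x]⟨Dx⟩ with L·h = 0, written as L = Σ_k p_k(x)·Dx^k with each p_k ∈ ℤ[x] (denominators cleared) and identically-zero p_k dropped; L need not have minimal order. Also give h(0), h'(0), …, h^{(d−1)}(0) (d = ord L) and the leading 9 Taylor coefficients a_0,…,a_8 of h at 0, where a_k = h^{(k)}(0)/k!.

L = (4 + 16·x)·Dx + (1 + 4·x + 8·x^2)·Dx^2  (order 2).
h: a_k = 0, -2, 4, -16/3, 0, 128/5, -256/3, 1024/7, 0, …
ICs: h(0) = 0, h′(0) = -2.

f: a_k = 0, -2, 0, 8/3, 0, -32/5, 0, 128/7, 0, …
h₀=f(r): pull back L_f along r ⇒ L₀.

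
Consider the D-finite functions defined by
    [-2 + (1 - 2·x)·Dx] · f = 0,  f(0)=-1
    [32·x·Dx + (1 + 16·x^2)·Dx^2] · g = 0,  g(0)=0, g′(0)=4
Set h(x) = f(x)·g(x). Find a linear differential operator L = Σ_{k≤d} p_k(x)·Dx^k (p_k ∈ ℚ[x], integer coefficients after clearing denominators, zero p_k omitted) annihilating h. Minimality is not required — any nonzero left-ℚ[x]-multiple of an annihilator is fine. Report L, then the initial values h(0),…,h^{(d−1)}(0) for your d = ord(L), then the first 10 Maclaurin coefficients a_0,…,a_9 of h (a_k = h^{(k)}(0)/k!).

f: a_k = -1, -2, -4, -8, -16, -32, -64, -128, -256, -512, …
g: a_k = 0, 4, 0, -64/3, 0, 1024/5, 0, -16384/7, 0, 262144/9, …
Product ⇒ symmetric product L₀, ord ≤ 2.
L = 64·x + (4 - 32·x + 128·x^2)·Dx + (-1 + 2·x - 16·x^2 + 32·x^3)·Dx^2  (order 2).
h: a_k = 0, -4, -8, 16/3, 32/3, -2752/15, -5504/15, 168704/105, 337408/105, -7150592/315, …
ICs: h(0) = 0, h′(0) = -4.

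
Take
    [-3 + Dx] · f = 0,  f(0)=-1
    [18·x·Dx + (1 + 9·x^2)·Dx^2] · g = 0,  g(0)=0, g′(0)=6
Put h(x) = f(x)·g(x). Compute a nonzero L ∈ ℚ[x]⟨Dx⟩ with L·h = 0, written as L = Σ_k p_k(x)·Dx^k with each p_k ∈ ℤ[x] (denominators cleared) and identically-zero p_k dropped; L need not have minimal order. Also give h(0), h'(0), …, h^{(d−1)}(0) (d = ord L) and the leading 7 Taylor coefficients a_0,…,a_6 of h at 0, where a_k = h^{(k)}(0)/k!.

f: a_k = -1, -3, -9/2, -9/2, -27/8, -81/40, -81/80, …
g: a_k = 0, 6, 0, -18, 0, 486/5, 0, …
f·g: L₀ = L_f ⊗_s L_g, ord ≤ 1·2.
L = (9 - 54·x + 81·x^2) + (-6 + 18·x - 54·x^2)·Dx + (1 + 9·x^2)·Dx^2  (order 2).
h: a_k = 0, -6, -18, -9, 27, -729/20, -891/4, …
ICs: h(0) = 0, h′(0) = -6.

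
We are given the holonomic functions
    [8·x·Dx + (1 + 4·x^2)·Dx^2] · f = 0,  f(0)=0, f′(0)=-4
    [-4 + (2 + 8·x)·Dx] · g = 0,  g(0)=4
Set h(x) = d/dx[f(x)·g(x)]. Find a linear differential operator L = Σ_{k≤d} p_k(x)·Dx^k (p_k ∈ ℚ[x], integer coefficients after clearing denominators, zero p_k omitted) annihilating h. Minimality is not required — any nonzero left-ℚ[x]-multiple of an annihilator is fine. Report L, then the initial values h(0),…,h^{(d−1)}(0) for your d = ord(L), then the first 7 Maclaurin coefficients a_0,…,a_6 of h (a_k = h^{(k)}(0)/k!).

L = (-4 + 160·x + 320·x^2 - 384·x^3 - 192·x^4) + (16 + 120·x + 432·x^2 + 544·x^3 - 1344·x^4 - 768·x^5)·Dx + (3 + 20·x + 24·x^2 - 16·x^3 - 16·x^4 - 384·x^5 - 256·x^6)·Dx^2  (order 2).
h: a_k = -16, -64, 160, -256/3, 992/3, -13952/5, 144832/15, …
ICs: h(0) = -16, h′(0) = -64.

f: a_k = 0, -4, 0, 16/3, 0, -64/5, 0, …
g: a_k = 4, 8, -8, 16, -40, 112, -336, …
Sym-product of L_f,L_g gives L₀ (≤ ord 2).
h₀' ⇒ L via d/dx closure of L₀.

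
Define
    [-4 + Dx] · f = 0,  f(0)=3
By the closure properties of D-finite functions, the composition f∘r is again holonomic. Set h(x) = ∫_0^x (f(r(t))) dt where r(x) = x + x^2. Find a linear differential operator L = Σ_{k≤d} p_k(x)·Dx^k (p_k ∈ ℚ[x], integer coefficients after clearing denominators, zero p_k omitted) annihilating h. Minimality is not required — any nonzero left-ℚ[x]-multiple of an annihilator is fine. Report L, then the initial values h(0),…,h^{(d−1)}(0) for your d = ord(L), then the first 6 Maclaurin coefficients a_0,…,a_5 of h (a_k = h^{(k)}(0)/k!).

L = (-4 - 8·x)·Dx + Dx^2  (order 2).
h: a_k = 0, 3, 6, 12, 20, 152/5, …
ICs: h(0) = 0, h′(0) = 3.

f: a_k = 3, 12, 24, 32, 32, 128/5, …
f∘r: x↦r, Dx↦Dx/r' in L_f ⇒ L₀.
∫: right-multiply L₀ by Dx.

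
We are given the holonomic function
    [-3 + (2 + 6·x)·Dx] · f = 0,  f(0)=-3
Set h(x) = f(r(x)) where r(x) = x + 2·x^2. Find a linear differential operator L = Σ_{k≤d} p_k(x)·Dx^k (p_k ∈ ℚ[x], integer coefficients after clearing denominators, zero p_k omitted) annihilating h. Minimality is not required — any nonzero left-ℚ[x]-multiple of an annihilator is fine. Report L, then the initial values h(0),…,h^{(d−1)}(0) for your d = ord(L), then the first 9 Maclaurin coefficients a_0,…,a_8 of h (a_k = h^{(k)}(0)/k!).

f: a_k = -3, -9/2, 27/8, -81/16, 1215/128, -5103/256, 45927/1024, -216513/2048, 8444007/32768, …
L₀ from L_f via x↦r, Dx↦r'^{-1}Dx.
L = (-3 - 12·x) + (2 + 6·x + 12·x^2)·Dx  (order 1).
h: a_k = -3, -9/2, -45/8, 135/16, -945/128, -1215/256, 33615/1024, -125145/2048, 846855/32768, …
ICs: h(0) = -3.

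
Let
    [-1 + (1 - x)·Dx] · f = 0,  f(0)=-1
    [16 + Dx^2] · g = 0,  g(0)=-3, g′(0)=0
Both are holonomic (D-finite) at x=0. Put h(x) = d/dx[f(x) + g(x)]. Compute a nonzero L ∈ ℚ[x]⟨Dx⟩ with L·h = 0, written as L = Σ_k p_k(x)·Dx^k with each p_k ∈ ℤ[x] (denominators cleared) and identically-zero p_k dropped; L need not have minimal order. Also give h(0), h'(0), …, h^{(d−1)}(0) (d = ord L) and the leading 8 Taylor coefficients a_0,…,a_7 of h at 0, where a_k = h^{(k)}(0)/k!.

L = (448 - 512·x + 256·x^2) + (-176 + 432·x - 384·x^2 + 128·x^3)·Dx + (28 - 32·x + 16·x^2)·Dx^2 + (-11 + 27·x - 24·x^2 + 8·x^3)·Dx^3  (order 3).
h: a_k = -1, 46, -3, -132, -5, 482/5, -7, -4936/105, …
ICs: h(0) = -1, h′(0) = 46, h′′(0) = -6.

f: a_k = -1, -1, -1, -1, -1, -1, -1, -1, …
g: a_k = -3, 0, 24, 0, -32, 0, 256/15, 0, …
Weyl lclm of L_f,L_g ⇒ L₀ (ord ≤ 3).
Differentiate: ansatz ord ≤ ord L₀ ⇒ L.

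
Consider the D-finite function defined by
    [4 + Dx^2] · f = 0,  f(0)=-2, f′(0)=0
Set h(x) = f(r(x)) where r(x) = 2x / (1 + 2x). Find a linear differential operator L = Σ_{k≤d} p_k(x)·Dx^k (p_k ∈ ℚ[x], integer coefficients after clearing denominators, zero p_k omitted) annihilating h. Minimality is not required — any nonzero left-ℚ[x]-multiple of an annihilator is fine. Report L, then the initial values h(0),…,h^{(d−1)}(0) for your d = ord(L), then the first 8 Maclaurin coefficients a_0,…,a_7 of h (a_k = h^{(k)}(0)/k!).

L = 16 + (4 + 24·x + 48·x^2 + 32·x^3)·Dx + (1 + 8·x + 24·x^2 + 32·x^3 + 16·x^4)·Dx^2  (order 2).
h: a_k = -2, 0, 16, -64, 512/3, -1024/3, 19712/45, 1024/5, …
ICs: h(0) = -2, h′(0) = 0.

f: a_k = -2, 0, 4, 0, -4/3, 0, 8/45, 0, …
h₀=f(r): pull back L_f along r ⇒ L₀.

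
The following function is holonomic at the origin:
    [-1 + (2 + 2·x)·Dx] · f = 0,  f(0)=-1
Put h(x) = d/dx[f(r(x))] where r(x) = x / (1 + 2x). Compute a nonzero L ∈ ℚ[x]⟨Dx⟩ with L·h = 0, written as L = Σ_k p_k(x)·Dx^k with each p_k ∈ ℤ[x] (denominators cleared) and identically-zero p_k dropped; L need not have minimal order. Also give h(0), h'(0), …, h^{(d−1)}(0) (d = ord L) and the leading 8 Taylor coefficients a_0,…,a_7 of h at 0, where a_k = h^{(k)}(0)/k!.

f: a_k = -1, -1/2, 1/8, -1/16, 5/128, -7/256, 21/1024, -33/2048, …
L₀ from L_f via x↦r, Dx↦r'^{-1}Dx.
h₀' ⇒ L via d/dx closure of L₀.
L = (-9 - 24·x) + (-2 - 10·x - 12·x^2)·Dx  (order 1).
h: a_k = -1/2, 9/4, -123/16, 757/32, -17715/256, 100935/512, -1134735/2048, 6340365/4096, …
ICs: h(0) = -1/2.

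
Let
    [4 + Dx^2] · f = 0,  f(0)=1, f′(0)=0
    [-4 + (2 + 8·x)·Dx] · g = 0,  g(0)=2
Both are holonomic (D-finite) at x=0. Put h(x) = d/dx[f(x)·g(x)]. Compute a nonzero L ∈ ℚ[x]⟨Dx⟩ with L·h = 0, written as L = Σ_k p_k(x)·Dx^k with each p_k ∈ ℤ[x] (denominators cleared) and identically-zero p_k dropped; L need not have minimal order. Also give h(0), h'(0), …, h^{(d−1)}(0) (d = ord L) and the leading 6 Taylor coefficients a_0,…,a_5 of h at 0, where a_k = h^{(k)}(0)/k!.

f: a_k = 1, 0, -2, 0, 2/3, 0, …
g: a_k = 2, 4, -4, 8, -20, 56, …
Sym-product of L_f,L_g gives L₀ (≤ ord 2).
Derive L from L₀ (diff closure).
L = (8 + 96·x + 256·x^2 + 256·x^3 + 256·x^4) + (2 - 48·x^2 - 64·x^3)·Dx + (1 + 10·x + 36·x^2 + 64·x^3 + 64·x^4)·Dx^2  (order 2).
h: a_k = 4, -16, 0, -128/3, 640/3, -11776/15, …
ICs: h(0) = 4, h′(0) = -16.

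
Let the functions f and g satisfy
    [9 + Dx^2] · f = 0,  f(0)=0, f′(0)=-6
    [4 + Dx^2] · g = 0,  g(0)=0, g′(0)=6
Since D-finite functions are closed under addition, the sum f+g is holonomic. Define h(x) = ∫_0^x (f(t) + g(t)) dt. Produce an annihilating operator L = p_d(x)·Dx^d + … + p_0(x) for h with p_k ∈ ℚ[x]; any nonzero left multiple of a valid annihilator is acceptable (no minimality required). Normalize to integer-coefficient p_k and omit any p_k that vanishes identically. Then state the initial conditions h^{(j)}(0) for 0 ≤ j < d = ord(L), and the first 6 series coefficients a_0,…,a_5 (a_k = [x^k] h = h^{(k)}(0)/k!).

L = 36·Dx + 13·Dx^3 + Dx^5  (order 5).
h: a_k = 0, 0, 0, 0, 5/4, 0, …
ICs: h(0) = 0, h′(0) = 0, h′′(0) = 0, h′′′(0) = 0, h′′′′(0) = 30.

f: a_k = 0, -6, 0, 9, 0, -81/20, …
g: a_k = 0, 6, 0, -4, 0, 4/5, …
f+g: L₀ = lclm(L_f,L_g), ord ≤ 2+2.
Integrate: L := L₀·Dx.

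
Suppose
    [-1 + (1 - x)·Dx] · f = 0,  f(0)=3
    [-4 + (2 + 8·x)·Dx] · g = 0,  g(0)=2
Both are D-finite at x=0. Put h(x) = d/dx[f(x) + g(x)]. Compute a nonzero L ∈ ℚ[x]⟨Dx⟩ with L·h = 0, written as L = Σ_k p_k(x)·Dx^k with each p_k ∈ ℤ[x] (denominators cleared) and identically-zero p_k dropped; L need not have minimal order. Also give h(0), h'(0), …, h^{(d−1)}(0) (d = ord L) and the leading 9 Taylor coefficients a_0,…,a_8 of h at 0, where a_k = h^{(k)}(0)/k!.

L = (-18 - 12·x) + (3 - 36·x - 42·x^2)·Dx + (2 + 9·x + x^2 - 12·x^3)·Dx^2  (order 2).
h: a_k = 7, -2, 33, -68, 295, -990, 3717, -13704, 51507, …
ICs: h(0) = 7, h′(0) = -2.

f: a_k = 3, 3, 3, 3, 3, 3, 3, 3, 3, …
g: a_k = 2, 4, -4, 8, -20, 56, -168, 528, -1716, …
Sum ⇒ L₀ = lclm(L_f,L_g) in ℚ(x)⟨Dx⟩.
h=h₀': d/dx-closure on L₀ ⇒ L.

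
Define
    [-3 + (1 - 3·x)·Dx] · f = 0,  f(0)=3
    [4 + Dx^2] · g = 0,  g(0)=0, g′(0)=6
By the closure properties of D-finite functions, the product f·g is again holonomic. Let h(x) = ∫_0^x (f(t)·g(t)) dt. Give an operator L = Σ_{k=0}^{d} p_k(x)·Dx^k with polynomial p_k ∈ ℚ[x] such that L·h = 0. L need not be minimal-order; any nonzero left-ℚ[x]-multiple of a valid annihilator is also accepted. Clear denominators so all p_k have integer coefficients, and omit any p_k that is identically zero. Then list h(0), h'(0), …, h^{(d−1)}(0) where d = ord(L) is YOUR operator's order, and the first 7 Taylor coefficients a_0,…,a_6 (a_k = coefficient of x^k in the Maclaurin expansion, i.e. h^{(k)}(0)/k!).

L = (-4 + 12·x)·Dx + 6·Dx^2 + (-1 + 3·x)·Dx^3  (order 3).
h: a_k = 0, 0, 9, 18, 75/2, 90, 1127/5, …
ICs: h(0) = 0, h′(0) = 0, h′′(0) = 18.

f: a_k = 3, 9, 27, 81, 243, 729, 2187, …
g: a_k = 0, 6, 0, -4, 0, 4/5, 0, …
h₀=f·g: eliminate ⇒ L₀, order ≤ 1·2.
Integrate: L := L₀·Dx.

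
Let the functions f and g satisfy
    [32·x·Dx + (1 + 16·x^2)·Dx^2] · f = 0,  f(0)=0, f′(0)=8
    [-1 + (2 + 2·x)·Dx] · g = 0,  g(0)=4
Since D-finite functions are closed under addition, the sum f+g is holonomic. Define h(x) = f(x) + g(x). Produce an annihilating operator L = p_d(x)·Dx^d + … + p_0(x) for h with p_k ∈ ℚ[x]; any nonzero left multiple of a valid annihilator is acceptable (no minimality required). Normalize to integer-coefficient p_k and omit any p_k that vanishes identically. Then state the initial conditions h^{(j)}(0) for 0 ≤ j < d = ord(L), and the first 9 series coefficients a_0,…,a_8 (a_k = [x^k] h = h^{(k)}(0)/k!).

f: a_k = 0, 8, 0, -128/3, 0, 2048/5, 0, -32768/7, 0, …
g: a_k = 4, 2, -1/2, 1/4, -5/32, 7/64, -21/256, 33/512, -429/8192, …
Weyl lclm of L_f,L_g ⇒ L₀ (ord ≤ 3).
L = (-64 - 160·x + 3072·x^2 + 1536·x^3)·Dx + (-131 - 256·x + 5920·x^2 + 12288·x^3 + 5376·x^4)·Dx^2 + (-2 + 126·x + 192·x^2 + 2112·x^3 + 3584·x^4 + 1536·x^5)·Dx^3  (order 3).
h: a_k = 4, 10, -1/2, -509/12, -5/32, 131107/320, -21/256, -16776985/3584, -429/8192, …
ICs: h(0) = 4, h′(0) = 10, h′′(0) = -1.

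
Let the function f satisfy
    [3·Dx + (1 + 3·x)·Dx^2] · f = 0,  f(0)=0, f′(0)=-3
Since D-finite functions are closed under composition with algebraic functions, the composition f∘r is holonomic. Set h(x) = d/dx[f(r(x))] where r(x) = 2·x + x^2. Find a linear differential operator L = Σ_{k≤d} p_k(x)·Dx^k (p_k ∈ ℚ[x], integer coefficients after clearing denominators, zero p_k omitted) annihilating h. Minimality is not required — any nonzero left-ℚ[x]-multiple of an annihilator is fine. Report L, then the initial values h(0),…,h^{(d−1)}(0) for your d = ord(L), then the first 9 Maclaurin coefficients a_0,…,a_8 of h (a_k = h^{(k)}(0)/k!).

L = (5 + 6·x + 3·x^2) + (1 + 7·x + 9·x^2 + 3·x^3)·Dx  (order 1).
h: a_k = -6, 30, -162, 882, -4806, 26190, -142722, 777762, -4238406, …
ICs: h(0) = -6.

f: a_k = 0, -3, 9/2, -9, 81/4, -243/5, 243/2, -2187/7, 6561/8, …
L₀ from L_f via x↦r, Dx↦r'^{-1}Dx.
Differentiate: ansatz ord ≤ ord L₀ ⇒ L.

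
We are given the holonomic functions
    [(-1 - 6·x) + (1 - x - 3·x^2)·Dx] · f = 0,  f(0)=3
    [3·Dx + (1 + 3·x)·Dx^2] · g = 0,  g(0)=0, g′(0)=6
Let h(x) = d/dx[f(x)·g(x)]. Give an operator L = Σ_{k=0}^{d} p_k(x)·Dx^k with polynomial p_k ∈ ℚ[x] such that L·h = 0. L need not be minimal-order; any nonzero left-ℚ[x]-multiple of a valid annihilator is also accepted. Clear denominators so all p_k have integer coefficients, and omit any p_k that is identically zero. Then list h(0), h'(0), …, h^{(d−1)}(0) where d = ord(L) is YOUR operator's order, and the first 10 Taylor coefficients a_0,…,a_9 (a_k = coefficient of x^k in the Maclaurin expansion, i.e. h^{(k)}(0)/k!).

f: a_k = 3, 3, 12, 21, 57, 120, 291, 651, 1524, 3477, …
g: a_k = 0, 6, -9, 18, -81/2, 486/5, -243, 4374/7, -6561/4, 4374, …
Sym-product of L_f,L_g gives L₀ (≤ ord 2).
h=h₀': d/dx-closure on L₀ ⇒ L.
L = (34 + 162·x + 324·x^2) + (1 + 29·x + 180·x^2 + 252·x^3)·Dx + (-1 - 6·x - 2·x^2 + 33·x^3 + 36·x^4)·Dx^2  (order 2).
h: a_k = 18, -18, 297, -198, 5391/2, -10152/5, 220743/10, -779094/35, 24947919/140, -239769, …
ICs: h(0) = 18, h′(0) = -18.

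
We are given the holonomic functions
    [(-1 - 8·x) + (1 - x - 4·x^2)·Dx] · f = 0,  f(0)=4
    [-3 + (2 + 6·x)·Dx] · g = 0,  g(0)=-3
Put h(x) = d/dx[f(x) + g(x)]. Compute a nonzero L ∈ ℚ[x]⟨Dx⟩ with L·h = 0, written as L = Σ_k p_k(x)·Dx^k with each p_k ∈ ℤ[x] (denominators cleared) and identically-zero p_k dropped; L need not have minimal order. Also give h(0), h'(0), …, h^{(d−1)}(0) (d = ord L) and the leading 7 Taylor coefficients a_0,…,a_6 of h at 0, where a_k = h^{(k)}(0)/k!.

f: a_k = 4, 4, 20, 36, 116, 260, 724, …
g: a_k = -3, -9/2, 27/8, -81/16, 1215/128, -5103/256, 45927/1024, …
f+g: L₀ = lclm(L_f,L_g), ord ≤ 1+1.
Derive L from L₀ (diff closure).
L = (-594 - 4230·x - 12960·x^2 - 14400·x^3 - 17280·x^4) + (-189 - 3054·x - 16389·x^2 - 38544·x^3 - 55440·x^4 - 51840·x^5)·Dx + (46 + 350·x + 794·x^2 - 198·x^3 - 5376·x^4 - 13920·x^5 - 11520·x^6)·Dx^2  (order 2).
h: a_k = -1/2, 187/4, 1485/16, 16063/32, 307285/256, 2361909/512, 23773113/2048, …
ICs: h(0) = -1/2, h′(0) = 187/4.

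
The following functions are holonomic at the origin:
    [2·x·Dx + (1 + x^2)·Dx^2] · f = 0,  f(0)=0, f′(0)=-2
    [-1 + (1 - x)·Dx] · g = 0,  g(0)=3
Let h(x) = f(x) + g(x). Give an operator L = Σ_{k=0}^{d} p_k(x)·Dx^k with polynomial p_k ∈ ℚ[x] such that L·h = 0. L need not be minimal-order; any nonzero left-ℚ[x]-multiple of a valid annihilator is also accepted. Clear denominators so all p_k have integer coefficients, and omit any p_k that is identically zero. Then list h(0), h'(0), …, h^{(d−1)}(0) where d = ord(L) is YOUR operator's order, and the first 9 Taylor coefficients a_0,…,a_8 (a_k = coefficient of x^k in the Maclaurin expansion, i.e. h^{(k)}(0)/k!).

L = (2 - 8·x - 6·x^2)·Dx + (-4 + 2·x - 4·x^2 - 6·x^3)·Dx^2 + (1 - x^4)·Dx^3  (order 3).
h: a_k = 3, 1, 3, 11/3, 3, 13/5, 3, 23/7, 3, …
ICs: h(0) = 3, h′(0) = 1, h′′(0) = 6.

f: a_k = 0, -2, 0, 2/3, 0, -2/5, 0, 2/7, 0, …
g: a_k = 3, 3, 3, 3, 3, 3, 3, 3, 3, …
Sum ⇒ L₀ = lclm(L_f,L_g) in ℚ(x)⟨Dx⟩.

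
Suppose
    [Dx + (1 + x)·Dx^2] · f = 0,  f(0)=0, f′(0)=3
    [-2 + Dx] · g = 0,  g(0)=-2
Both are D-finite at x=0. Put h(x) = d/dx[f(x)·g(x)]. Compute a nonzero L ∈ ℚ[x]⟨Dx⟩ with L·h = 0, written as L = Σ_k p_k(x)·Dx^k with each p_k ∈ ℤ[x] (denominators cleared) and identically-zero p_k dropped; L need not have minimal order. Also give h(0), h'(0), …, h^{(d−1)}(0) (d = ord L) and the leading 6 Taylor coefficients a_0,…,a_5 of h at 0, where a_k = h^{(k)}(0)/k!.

L = (4 + 8·x + 8·x^2) + (-4 - 10·x - 8·x^2)·Dx + (1 + 3·x + 2·x^2)·Dx^2  (order 2).
h: a_k = -6, -18, -24, -18, -11, -4, …
ICs: h(0) = -6, h′(0) = -18.

f: a_k = 0, 3, -3/2, 1, -3/4, 3/5, …
g: a_k = -2, -4, -4, -8/3, -4/3, -8/15, …
Product ⇒ symmetric product L₀, ord ≤ 2.
Derive L from L₀ (diff closure).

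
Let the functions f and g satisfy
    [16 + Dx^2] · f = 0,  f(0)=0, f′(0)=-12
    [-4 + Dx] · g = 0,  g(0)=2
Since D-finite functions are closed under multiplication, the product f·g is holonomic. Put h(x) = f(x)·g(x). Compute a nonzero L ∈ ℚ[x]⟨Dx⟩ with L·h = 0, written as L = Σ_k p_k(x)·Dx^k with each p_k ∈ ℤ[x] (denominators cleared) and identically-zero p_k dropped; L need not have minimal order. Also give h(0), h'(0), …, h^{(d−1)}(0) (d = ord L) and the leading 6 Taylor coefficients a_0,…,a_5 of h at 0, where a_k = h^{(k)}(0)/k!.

f: a_k = 0, -12, 0, 32, 0, -128/5, …
g: a_k = 2, 8, 16, 64/3, 64/3, 256/15, …
L₀ := L_f ⊗_s L_g (sym. prod.), ord ≤ 2.
L = 32 - 8·Dx + Dx^2  (order 2).
h: a_k = 0, -24, -96, -128, 0, 1024/5, …
ICs: h(0) = 0, h′(0) = -24.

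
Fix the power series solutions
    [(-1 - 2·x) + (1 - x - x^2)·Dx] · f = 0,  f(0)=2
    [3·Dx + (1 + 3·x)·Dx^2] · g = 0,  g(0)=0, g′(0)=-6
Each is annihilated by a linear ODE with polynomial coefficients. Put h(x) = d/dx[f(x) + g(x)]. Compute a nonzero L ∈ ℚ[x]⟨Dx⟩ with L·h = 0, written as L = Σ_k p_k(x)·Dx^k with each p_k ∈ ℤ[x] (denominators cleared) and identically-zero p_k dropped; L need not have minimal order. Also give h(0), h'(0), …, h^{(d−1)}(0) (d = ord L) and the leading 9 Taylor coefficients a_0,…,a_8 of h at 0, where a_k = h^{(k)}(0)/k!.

L = (126 + 342·x + 468·x^2 + 180·x^3 + 108·x^4) + (156·x + 576·x^2 + 672·x^3 + 378·x^4 + 180·x^5)·Dx + (-7 - 35·x - 29·x^2 + 63·x^3 + 99·x^4 + 93·x^5 + 36·x^6)·Dx^2  (order 2).
h: a_k = -4, 26, -36, 202, -406, 1614, -4080, 13666, -38376, …
ICs: h(0) = -4, h′(0) = 26.

f: a_k = 2, 2, 4, 6, 10, 16, 26, 42, 68, …
g: a_k = 0, -6, 9, -18, 81/2, -486/5, 243, -4374/7, 6561/4, …
f+g: L₀ = lclm(L_f,L_g), ord ≤ 1+2.
h₀' ⇒ L via d/dx closure of L₀.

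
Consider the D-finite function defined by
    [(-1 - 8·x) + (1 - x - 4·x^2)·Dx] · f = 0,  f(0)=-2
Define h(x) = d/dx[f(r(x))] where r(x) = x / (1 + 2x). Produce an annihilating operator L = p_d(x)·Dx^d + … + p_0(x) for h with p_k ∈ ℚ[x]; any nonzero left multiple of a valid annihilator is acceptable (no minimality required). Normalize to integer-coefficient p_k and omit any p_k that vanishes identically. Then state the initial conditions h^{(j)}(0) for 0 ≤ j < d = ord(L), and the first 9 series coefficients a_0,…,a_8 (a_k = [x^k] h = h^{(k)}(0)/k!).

L = (6 + 12·x + 72·x^2 + 80·x^3) + (-1 - 15·x - 54·x^2 - 36·x^3 + 40·x^4)·Dx  (order 1).
h: a_k = -2, -12, 42, -216, 950, -4068, 16898, -68784, 275598, …
ICs: h(0) = -2.

f: a_k = -2, -2, -10, -18, -58, -130, -362, -882, -2330, …
Substitute x→r, Dx→(1/r')Dx; clear ⇒ L₀.
h₀' ⇒ L via d/dx closure of L₀.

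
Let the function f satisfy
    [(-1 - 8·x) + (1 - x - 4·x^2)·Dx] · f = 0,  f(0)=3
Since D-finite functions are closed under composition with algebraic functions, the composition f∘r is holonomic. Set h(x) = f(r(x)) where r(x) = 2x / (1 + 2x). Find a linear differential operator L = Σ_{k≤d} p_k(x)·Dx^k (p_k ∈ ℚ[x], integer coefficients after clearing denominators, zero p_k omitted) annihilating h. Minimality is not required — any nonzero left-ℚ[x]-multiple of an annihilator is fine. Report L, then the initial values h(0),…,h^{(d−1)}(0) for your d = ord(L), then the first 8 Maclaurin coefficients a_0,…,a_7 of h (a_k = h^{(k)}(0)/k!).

L = (2 + 36·x) + (-1 - 4·x + 12·x^2 + 32·x^3)·Dx  (order 1).
h: a_k = 3, 6, 48, 0, 768, -1536, 15360, -55296, …
ICs: h(0) = 3.

f: a_k = 3, 3, 15, 27, 87, 195, 543, 1323, …
Change of var in L_f (x↦r) gives L₀.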